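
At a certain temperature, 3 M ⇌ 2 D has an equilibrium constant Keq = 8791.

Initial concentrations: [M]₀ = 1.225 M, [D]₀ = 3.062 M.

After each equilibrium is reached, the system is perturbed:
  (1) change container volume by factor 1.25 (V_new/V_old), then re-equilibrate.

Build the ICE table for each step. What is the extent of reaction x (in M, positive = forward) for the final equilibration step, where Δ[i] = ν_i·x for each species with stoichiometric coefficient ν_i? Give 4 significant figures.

x = -0.002394 M

Q₀ = 5.1 vs Keq = 8791 ⇒ Q<K, forward
Step 1:
                   M          D
  init         1.225      3.062
  Δ           -1.107      0.738
  eq           0.118        3.8
  solve Keq expr → x = 0.369; check Q = 8791
Then change container volume by factor 1.25 (V_new/V_old).
Step 2:
                   M          D
  init       0.09439       3.04
  Δ         0.007182  -0.004788
  eq          0.1016      3.035
  solve Keq expr → x = -0.002394; check Q = 8791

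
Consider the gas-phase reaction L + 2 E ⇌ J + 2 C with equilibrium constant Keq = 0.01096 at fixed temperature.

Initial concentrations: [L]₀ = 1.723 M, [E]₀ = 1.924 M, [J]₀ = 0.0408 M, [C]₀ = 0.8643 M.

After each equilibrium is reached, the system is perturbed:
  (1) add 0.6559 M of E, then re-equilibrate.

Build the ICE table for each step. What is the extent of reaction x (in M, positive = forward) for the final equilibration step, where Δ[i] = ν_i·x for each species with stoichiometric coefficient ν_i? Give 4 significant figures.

x = 0.03463 M

Q₀ = 0.004779 vs Keq = 0.01096 ⇒ Q<K, forward
Step 1:
                    L           E           J           C
  init          1.723       1.924      0.0408      0.8643
  Δ          -0.03305    -0.06611     0.03305     0.06611
  eq             1.69       1.858     0.07385      0.9304
  solve Keq expr → x = 0.03305; check Q = 0.01096
Then add 0.6559 M of E.
Step 2:
                    L           E           J           C
  init           1.69       2.514     0.07385      0.9304
  Δ          -0.03463    -0.06926     0.03463     0.06926
  eq            1.655       2.445      0.1085      0.9997
  solve Keq expr → x = 0.03463; check Q = 0.01096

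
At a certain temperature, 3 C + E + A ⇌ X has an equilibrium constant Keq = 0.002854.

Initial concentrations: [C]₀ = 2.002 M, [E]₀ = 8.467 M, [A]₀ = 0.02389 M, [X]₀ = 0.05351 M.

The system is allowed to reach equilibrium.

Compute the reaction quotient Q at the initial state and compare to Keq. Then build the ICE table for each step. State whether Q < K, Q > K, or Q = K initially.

Q₀ = 0.03297 vs Keq = 0.002854 ⇒ Q>K, reverse
Step 1:
                    C           E           A           X
  init          2.002       8.467     0.02389     0.05351
  Δ             0.117     0.03899     0.03899    -0.03899
  eq            2.119       8.506     0.06288     0.01452
  solve Keq expr → x = -0.03899; check Q = 0.002854

Q₀ = 0.03297; Q > K (proceeds reverse)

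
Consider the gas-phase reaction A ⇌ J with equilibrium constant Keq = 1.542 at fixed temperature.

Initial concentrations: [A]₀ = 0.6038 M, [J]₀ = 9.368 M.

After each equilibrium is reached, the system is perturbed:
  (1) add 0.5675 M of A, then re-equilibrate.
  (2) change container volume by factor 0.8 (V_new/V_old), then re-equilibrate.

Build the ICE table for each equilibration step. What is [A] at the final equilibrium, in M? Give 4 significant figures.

Q₀ = 15.52 vs Keq = 1.542 ⇒ Q>K, reverse
Step 1:
                  A         J
  init       0.6038     9.368
  Δ           3.319    -3.319
  eq          3.923     6.049
  solve Keq expr → x = -3.319; check Q = 1.542
Then add 0.5675 M of A.
Step 2:
                  A         J
  init         4.49     6.049
  Δ         -0.3443    0.3443
  eq          4.146     6.393
  solve Keq expr → x = 0.3443; check Q = 1.542
Then change container volume by factor 0.8 (V_new/V_old).
Step 3:
                  A         J
  init        5.183     7.992
  Δ               0         0
  eq          5.183     7.992
  solve Keq expr → x = 0; check Q = 1.542

[A]_eq = 5.183 M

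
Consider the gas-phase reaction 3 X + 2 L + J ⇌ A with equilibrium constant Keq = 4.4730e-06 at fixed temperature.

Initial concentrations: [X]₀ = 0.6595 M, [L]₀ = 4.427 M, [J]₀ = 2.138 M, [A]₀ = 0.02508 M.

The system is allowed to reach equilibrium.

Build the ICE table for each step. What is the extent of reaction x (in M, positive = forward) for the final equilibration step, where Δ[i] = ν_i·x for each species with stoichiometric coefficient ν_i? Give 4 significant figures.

Q₀ = 0.002087 vs Keq = 4.4730e-06 ⇒ Q>K, reverse
Step 1:
                   X          L          J          A
  Initial     0.6595      4.427      2.138    0.02508
  Change     0.07501    0.05001      0.025     -0.025
  Equil       0.7345      4.477      2.163 7.6846e-05
  solve Keq expr → x = -0.025; check Q = 4.4730e-06

x = -0.025 M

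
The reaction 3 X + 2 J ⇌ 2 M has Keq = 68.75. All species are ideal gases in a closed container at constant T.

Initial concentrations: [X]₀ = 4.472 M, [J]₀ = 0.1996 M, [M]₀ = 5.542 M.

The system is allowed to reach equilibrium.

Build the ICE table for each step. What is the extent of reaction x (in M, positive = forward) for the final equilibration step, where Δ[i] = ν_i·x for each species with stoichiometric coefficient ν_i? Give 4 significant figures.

x = 0.06133 M

Q₀ = 8.62 vs Keq = 68.75 ⇒ Q<K, forward
Step 1:
                  X         J         M
  init        4.472    0.1996     5.542
  Δ          -0.184   -0.1227    0.1227
  eq          4.288   0.07694     5.665
  solve Keq expr → x = 0.06133; check Q = 68.75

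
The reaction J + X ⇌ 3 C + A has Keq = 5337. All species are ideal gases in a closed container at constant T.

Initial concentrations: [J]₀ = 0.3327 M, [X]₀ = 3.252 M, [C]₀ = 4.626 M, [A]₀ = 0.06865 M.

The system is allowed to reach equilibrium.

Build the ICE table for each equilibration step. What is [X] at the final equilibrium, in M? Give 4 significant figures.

[X]_eq = 2.924 M

Q₀ = 6.281 vs Keq = 5337 ⇒ Q<K, forward
Step 1:
                  J         X         C         A
  init       0.3327     3.252     4.626   0.06865
  Δ         -0.3282   -0.3282    0.9846    0.3282
  eq       0.004492     2.924     5.611    0.3969
  solve Keq expr → x = 0.3282; check Q = 5337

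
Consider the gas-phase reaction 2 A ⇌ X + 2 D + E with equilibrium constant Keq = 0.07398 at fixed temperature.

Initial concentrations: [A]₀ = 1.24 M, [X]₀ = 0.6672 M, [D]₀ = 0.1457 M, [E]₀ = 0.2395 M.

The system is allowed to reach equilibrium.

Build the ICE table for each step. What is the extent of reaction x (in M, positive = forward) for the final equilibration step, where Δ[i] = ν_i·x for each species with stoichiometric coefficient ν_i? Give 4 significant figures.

x = 0.152 M

Q₀ = 0.002206 vs Keq = 0.07398 ⇒ Q<K, forward
Step 1:
                    A           X           D           E
  init           1.24      0.6672      0.1457      0.2395
  Δ           -0.3039       0.152      0.3039       0.152
  eq           0.9361      0.8192      0.4496      0.3915
  solve Keq expr → x = 0.152; check Q = 0.07398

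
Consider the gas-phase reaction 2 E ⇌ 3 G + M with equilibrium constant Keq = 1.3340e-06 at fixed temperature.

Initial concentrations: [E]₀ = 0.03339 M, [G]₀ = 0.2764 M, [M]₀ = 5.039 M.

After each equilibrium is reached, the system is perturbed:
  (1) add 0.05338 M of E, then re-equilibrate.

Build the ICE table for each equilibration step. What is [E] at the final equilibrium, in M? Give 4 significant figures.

Q₀ = 95.44 vs Keq = 1.3340e-06 ⇒ Q>K, reverse
Step 1:
                  E         G         M
  Initial   0.03339    0.2764     5.039
  Change     0.1827   -0.2741  -0.09136
  Equil      0.2161  0.002326     4.948
  solve Keq expr → x = -0.09136; check Q = 1.3340e-06
Then add 0.05338 M of E.
Step 2:
                  E         G         M
  Initial    0.2695  0.002326     4.948
  Change  -2.4480e-04 3.6720e-04 1.2240e-04
  Equil      0.2692  0.002694     4.948
  solve Keq expr → x = 1.2240e-04; check Q = 1.3340e-06

[E]_eq = 0.2692 M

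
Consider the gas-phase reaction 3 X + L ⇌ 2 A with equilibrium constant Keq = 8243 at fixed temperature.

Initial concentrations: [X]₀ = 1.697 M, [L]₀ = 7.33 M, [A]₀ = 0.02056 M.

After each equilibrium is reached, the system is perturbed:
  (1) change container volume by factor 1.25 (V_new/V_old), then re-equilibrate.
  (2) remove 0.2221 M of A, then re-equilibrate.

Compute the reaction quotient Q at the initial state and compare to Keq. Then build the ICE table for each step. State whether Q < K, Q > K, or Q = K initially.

Q₀ = 1.1800e-05 vs Keq = 8243 ⇒ Q<K, forward
Step 1:
                  X         L         A
  I           1.697      7.33   0.02056
  C          -1.669   -0.5562     1.112
  E         0.02843     6.774     1.133
  solve Keq expr → x = 0.5562; check Q = 8243
Then change container volume by factor 1.25 (V_new/V_old).
Step 2:
                  X         L         A
  I         0.02275     5.419    0.9064
  C          0.0036    0.0012   -0.0024
  E         0.02635      5.42     0.904
  solve Keq expr → x = -0.0012; check Q = 8243
Then remove 0.2221 M of A.
Step 3:
                  X         L         A
  I         0.02635      5.42    0.6819
  C        -0.00445 -0.001483  0.002966
  E          0.0219     5.419    0.6848
  solve Keq expr → x = 0.001483; check Q = 8243

Q₀ = 1.1800e-05; Q < K (proceeds forward)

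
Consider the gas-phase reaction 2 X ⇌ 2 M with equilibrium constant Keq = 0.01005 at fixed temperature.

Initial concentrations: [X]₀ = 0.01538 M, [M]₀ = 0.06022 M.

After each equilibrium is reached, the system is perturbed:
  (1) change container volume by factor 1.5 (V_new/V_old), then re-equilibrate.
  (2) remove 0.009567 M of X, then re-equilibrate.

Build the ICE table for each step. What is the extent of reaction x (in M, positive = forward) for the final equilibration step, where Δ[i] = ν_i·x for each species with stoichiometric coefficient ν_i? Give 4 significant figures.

Q₀ = 15.33 vs Keq = 0.01005 ⇒ Q>K, reverse
Step 1:
                  X         M
  Initial   0.01538   0.06022
  Change    0.05333  -0.05333
  Equil     0.06871  0.006888
  solve Keq expr → x = -0.02667; check Q = 0.01005
Then change container volume by factor 1.5 (V_new/V_old).
Step 2:
                  X         M
  Initial   0.04581  0.004592
  Change          0         0
  Equil     0.04581  0.004592
  solve Keq expr → x = 0; check Q = 0.01005
Then remove 0.009567 M of X.
Step 3:
                  X         M
  Initial   0.03624  0.004592
  Change  8.7170e-04 -8.7170e-04
  Equil     0.03711  0.003721
  solve Keq expr → x = -4.3585e-04; check Q = 0.01005

x = -4.3585e-04 M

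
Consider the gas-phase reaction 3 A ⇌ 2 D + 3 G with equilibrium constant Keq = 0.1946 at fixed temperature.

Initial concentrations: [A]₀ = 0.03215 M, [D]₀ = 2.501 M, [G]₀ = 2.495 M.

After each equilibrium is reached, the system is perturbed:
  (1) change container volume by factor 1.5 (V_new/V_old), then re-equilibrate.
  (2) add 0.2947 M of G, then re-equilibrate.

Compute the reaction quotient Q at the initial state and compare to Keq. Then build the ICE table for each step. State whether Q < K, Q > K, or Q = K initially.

Q₀ = 2.9235e+06; Q > K (proceeds reverse)

Q₀ = 2.9235e+06 vs Keq = 0.1946 ⇒ Q>K, reverse
Step 1:
                    A           D           G
  init        0.03215       2.501       2.495
  Δ             1.689      -1.126      -1.689
  eq            1.721       1.375      0.8064
  solve Keq expr → x = -0.5629; check Q = 0.1946
Then change container volume by factor 1.5 (V_new/V_old).
Step 2:
                    A           D           G
  init          1.147      0.9168      0.5376
  Δ          -0.08718     0.05812     0.08718
  eq             1.06      0.9749      0.6248
  solve Keq expr → x = 0.02906; check Q = 0.1946
Then add 0.2947 M of G.
Step 3:
                    A           D           G
  init           1.06      0.9749      0.9195
  Δ            0.1515      -0.101     -0.1515
  eq            1.211       0.874       0.768
  solve Keq expr → x = -0.05048; check Q = 0.1946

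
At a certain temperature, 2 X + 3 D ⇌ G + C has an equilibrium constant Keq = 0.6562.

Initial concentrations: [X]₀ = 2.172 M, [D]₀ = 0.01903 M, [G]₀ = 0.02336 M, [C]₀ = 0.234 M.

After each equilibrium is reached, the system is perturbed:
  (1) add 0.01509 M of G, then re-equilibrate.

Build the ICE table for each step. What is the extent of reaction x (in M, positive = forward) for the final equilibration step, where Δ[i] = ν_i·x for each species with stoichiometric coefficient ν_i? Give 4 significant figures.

x = -0.007476 M

Q₀ = 168.1 vs Keq = 0.6562 ⇒ Q>K, reverse
Step 1:
                  X         D         G         C
  Initial     2.172   0.01903   0.02336     0.234
  Change    0.03553    0.0533  -0.01777  -0.01777
  Equil       2.208   0.07233  0.005595    0.2162
  solve Keq expr → x = -0.01777; check Q = 0.6562
Then add 0.01509 M of G.
Step 2:
                  X         D         G         C
  Initial     2.208   0.07233   0.02068    0.2162
  Change    0.01495   0.02243 -0.007476 -0.007476
  Equil       2.222   0.09475   0.01321    0.2088
  solve Keq expr → x = -0.007476; check Q = 0.6562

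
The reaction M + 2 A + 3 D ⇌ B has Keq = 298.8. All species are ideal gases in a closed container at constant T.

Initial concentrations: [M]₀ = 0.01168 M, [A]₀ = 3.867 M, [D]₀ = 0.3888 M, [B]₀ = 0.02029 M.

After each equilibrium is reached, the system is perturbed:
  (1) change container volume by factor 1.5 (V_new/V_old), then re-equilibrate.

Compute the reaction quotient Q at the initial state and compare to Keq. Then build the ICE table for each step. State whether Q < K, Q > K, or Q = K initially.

Q₀ = 1.977; Q < K (proceeds forward)

Q₀ = 1.977 vs Keq = 298.8 ⇒ Q<K, forward
Step 1:
                    M           A           D           B
  init        0.01168       3.867      0.3888     0.02029
  Δ          -0.01152    -0.02304    -0.03455     0.01152
  eq       1.6206e-04       3.844      0.3542     0.03181
  solve Keq expr → x = 0.01152; check Q = 298.8
Then change container volume by factor 1.5 (V_new/V_old).
Step 2:
                    M           A           D           B
  init     1.0804e-04       2.563      0.2362     0.02121
  Δ        6.6599e-04    0.001332    0.001998 -6.6599e-04
  eq       7.7403e-04       2.564      0.2382     0.02054
  solve Keq expr → x = -6.6599e-04; check Q = 298.8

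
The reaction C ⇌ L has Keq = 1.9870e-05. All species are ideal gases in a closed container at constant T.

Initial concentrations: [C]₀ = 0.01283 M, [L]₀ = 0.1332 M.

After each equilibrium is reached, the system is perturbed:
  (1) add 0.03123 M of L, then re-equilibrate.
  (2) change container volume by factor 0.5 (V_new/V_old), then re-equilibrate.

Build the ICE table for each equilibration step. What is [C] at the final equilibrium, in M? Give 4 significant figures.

Q₀ = 10.38 vs Keq = 1.9870e-05 ⇒ Q>K, reverse
Step 1:
                    C           L
  I           0.01283      0.1332
  C            0.1332     -0.1332
  E             0.146  2.9016e-06
  solve Keq expr → x = -0.1332; check Q = 1.9870e-05
Then add 0.03123 M of L.
Step 2:
                    C           L
  I             0.146     0.03123
  C           0.03123    -0.03123
  E            0.1773  3.5221e-06
  solve Keq expr → x = -0.03123; check Q = 1.9870e-05
Then change container volume by factor 0.5 (V_new/V_old).
Step 3:
                    C           L
  I            0.3545  7.0442e-06
  C                 0           0
  E            0.3545  7.0442e-06
  solve Keq expr → x = 0; check Q = 1.9870e-05

[C]_eq = 0.3545 M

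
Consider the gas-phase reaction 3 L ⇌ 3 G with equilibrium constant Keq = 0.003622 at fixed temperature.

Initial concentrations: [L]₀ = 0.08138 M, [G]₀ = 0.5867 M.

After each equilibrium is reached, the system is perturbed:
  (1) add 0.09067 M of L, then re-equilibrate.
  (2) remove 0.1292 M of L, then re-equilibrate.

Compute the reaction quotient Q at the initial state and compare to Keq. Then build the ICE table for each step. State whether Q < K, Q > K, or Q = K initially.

Q₀ = 374.7; Q > K (proceeds reverse)

Q₀ = 374.7 vs Keq = 0.003622 ⇒ Q>K, reverse
Step 1:
                   L          G
  Initial    0.08138     0.5867
  Change      0.4978    -0.4978
  Equil       0.5791    0.08894
  solve Keq expr → x = -0.1659; check Q = 0.003622
Then add 0.09067 M of L.
Step 2:
                   L          G
  Initial     0.6698    0.08894
  Change    -0.01207    0.01207
  Equil       0.6577      0.101
  solve Keq expr → x = 0.004024; check Q = 0.003622
Then remove 0.1292 M of L.
Step 3:
                   L          G
  Initial     0.5285      0.101
  Change      0.0172    -0.0172
  Equil       0.5457    0.08381
  solve Keq expr → x = -0.005733; check Q = 0.003622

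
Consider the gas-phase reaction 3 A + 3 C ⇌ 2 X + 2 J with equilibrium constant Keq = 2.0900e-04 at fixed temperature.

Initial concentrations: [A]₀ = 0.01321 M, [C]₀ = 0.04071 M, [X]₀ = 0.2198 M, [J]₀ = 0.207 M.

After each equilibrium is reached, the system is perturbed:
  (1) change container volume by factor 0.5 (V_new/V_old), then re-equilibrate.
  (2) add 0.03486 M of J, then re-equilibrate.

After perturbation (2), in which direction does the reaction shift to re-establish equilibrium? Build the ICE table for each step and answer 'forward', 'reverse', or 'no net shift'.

Direction: reverse

Q₀ = 1.3310e+07 vs Keq = 2.0900e-04 ⇒ Q>K, reverse
Step 1:
                    A           C           X           J
  I           0.01321     0.04071      0.2198       0.207
  C             0.287       0.287     -0.1913     -0.1913
  E            0.3002      0.3277     0.02847     0.01567
  solve Keq expr → x = -0.09567; check Q = 2.0900e-04
Then change container volume by factor 0.5 (V_new/V_old).
Step 2:
                    A           C           X           J
  I            0.6004      0.6554     0.05694     0.03134
  C          -0.02106    -0.02106     0.01404     0.01404
  E            0.5794      0.6344     0.07098     0.04538
  solve Keq expr → x = 0.00702; check Q = 2.0900e-04
Then add 0.03486 M of J.
Step 3:
                    A           C           X           J
  I            0.5794      0.6344     0.07098     0.08024
  C            0.0231      0.0231     -0.0154     -0.0154
  E            0.6025      0.6575     0.05558     0.06484
  solve Keq expr → x = -0.0077; check Q = 2.0900e-04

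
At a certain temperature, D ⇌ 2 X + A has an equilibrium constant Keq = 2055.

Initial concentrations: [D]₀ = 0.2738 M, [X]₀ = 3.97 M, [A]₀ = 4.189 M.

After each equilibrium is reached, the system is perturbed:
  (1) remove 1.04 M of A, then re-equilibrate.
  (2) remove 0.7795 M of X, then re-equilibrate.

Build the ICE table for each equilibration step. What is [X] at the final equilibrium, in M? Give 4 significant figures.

[X]_eq = 3.693 M

Q₀ = 241.1 vs Keq = 2055 ⇒ Q<K, forward
Step 1:
                  D         X         A
  Initial    0.2738      3.97     4.189
  Change    -0.2315    0.4631    0.2315
  Equil     0.04227     4.433     4.421
  solve Keq expr → x = 0.2315; check Q = 2055
Then remove 1.04 M of A.
Step 2:
                  D         X         A
  Initial   0.04227     4.433     3.381
  Change  -0.009573   0.01915  0.009573
  Equil      0.0327     4.452      3.39
  solve Keq expr → x = 0.009573; check Q = 2055
Then remove 0.7795 M of X.
Step 3:
                  D         X         A
  Initial    0.0327     3.673      3.39
  Change   -0.01013   0.02027   0.01013
  Equil     0.02257     3.693       3.4
  solve Keq expr → x = 0.01013; check Q = 2055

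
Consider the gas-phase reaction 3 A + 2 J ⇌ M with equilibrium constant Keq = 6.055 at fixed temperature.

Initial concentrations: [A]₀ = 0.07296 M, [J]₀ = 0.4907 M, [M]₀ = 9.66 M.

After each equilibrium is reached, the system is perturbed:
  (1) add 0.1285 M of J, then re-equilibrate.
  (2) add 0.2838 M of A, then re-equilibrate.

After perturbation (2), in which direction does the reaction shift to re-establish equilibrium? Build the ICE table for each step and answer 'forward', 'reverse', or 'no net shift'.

Q₀ = 1.0330e+05 vs Keq = 6.055 ⇒ Q>K, reverse
Step 1:
                   A          J          M
  Initial    0.07296     0.4907       9.66
  Change      0.9822     0.6548    -0.3274
  Equil        1.055      1.145      9.333
  solve Keq expr → x = -0.3274; check Q = 6.055
Then add 0.1285 M of J.
Step 2:
                   A          J          M
  Initial      1.055      1.274      9.333
  Change    -0.05297   -0.03532    0.01766
  Equil        1.002      1.239       9.35
  solve Keq expr → x = 0.01766; check Q = 6.055
Then add 0.2838 M of A.
Step 3:
                   A          J          M
  Initial      1.286      1.239       9.35
  Change     -0.2015    -0.1343    0.06717
  Equil        1.084      1.104      9.417
  solve Keq expr → x = 0.06717; check Q = 6.055

Direction: forward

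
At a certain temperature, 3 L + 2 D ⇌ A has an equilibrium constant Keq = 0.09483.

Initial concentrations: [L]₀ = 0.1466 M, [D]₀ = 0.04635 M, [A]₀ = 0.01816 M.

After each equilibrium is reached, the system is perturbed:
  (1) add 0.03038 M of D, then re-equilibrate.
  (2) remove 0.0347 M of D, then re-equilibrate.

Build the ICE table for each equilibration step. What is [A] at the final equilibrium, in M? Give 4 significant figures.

[A]_eq = 4.7308e-06 M

Q₀ = 2683 vs Keq = 0.09483 ⇒ Q>K, reverse
Step 1:
                   L          D          A
  Initial     0.1466    0.04635    0.01816
  Change     0.05446    0.03631   -0.01815
  Equil       0.2011    0.08266 5.2667e-06
  solve Keq expr → x = -0.01815; check Q = 0.09483
Then add 0.03038 M of D.
Step 2:
                   L          D          A
  Initial     0.2011      0.113 5.2667e-06
  Change  -1.3737e-05 -9.1583e-06 4.5791e-06
  Equil       0.2011      0.113 9.8458e-06
  solve Keq expr → x = 4.5791e-06; check Q = 0.09483
Then remove 0.0347 M of D.
Step 3:
                   L          D          A
  Initial     0.2011    0.07833 9.8458e-06
  Change  1.5345e-05 1.0230e-05 -5.1150e-06
  Equil       0.2011    0.07834 4.7308e-06
  solve Keq expr → x = -5.1150e-06; check Q = 0.09483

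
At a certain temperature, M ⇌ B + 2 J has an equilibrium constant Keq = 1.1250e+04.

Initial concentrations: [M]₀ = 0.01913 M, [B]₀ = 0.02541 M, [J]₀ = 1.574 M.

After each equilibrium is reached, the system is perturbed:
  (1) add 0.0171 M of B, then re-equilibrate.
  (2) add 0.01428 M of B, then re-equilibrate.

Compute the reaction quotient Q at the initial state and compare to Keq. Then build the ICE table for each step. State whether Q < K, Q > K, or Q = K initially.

Q₀ = 3.291; Q < K (proceeds forward)

Q₀ = 3.291 vs Keq = 1.1250e+04 ⇒ Q<K, forward
Step 1:
                    M           B           J
  init        0.01913     0.02541       1.574
  Δ          -0.01912     0.01912     0.03824
  eq       1.0289e-05     0.04453       1.612
  solve Keq expr → x = 0.01912; check Q = 1.1250e+04
Then add 0.0171 M of B.
Step 2:
                    M           B           J
  init     1.0289e-05     0.06163       1.612
  Δ        3.9499e-06 -3.9499e-06 -7.8998e-06
  eq       1.4239e-05     0.06163       1.612
  solve Keq expr → x = -3.9499e-06; check Q = 1.1250e+04
Then add 0.01428 M of B.
Step 3:
                    M           B           J
  init     1.4239e-05     0.07591       1.612
  Δ        3.2985e-06 -3.2985e-06 -6.5969e-06
  eq       1.7537e-05      0.0759       1.612
  solve Keq expr → x = -3.2985e-06; check Q = 1.1250e+04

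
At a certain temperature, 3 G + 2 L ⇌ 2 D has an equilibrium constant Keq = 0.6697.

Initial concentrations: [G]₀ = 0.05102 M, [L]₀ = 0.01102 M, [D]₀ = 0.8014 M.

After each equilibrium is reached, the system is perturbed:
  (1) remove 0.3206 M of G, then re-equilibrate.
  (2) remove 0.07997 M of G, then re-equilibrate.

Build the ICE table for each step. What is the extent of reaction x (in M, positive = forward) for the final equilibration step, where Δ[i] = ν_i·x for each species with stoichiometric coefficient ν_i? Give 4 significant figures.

x = -0.01017 M

Q₀ = 3.9821e+07 vs Keq = 0.6697 ⇒ Q>K, reverse
Step 1:
                   G          L          D
  init       0.05102    0.01102     0.8014
  Δ            0.751     0.5007    -0.5007
  eq           0.802     0.5117     0.3007
  solve Keq expr → x = -0.2503; check Q = 0.6697
Then remove 0.3206 M of G.
Step 2:
                   G          L          D
  init        0.4814     0.5117     0.3007
  Δ           0.1166    0.07771   -0.07771
  eq           0.598     0.5894      0.223
  solve Keq expr → x = -0.03886; check Q = 0.6697
Then remove 0.07997 M of G.
Step 3:
                   G          L          D
  init         0.518     0.5894      0.223
  Δ           0.0305    0.02033   -0.02033
  eq          0.5485     0.6097     0.2027
  solve Keq expr → x = -0.01017; check Q = 0.6697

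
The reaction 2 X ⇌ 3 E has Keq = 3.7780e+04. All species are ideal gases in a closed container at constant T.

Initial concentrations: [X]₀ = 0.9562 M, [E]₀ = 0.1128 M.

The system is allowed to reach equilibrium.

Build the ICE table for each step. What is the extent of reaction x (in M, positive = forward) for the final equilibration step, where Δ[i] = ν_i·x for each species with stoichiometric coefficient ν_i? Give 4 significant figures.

x = 0.4732 M

Q₀ = 0.00157 vs Keq = 3.7780e+04 ⇒ Q<K, forward
Step 1:
                  X         E
  I          0.9562    0.1128
  C         -0.9464      1.42
  E         0.00976     1.532
  solve Keq expr → x = 0.4732; check Q = 3.7780e+04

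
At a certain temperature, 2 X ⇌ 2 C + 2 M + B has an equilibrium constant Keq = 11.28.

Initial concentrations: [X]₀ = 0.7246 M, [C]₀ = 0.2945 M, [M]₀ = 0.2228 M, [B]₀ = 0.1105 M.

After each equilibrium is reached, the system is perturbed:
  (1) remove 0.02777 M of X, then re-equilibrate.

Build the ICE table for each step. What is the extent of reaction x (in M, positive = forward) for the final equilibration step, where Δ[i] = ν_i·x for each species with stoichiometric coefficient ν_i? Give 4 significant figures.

x = -0.009933 M

Q₀ = 9.0608e-04 vs Keq = 11.28 ⇒ Q<K, forward
Step 1:
                  X         C         M         B
  Initial    0.7246    0.2945    0.2228    0.1105
  Change    -0.5888    0.5888    0.5888    0.2944
  Equil      0.1358    0.8833    0.8116    0.4049
  solve Keq expr → x = 0.2944; check Q = 11.28
Then remove 0.02777 M of X.
Step 2:
                  X         C         M         B
  Initial     0.108    0.8833    0.8116    0.4049
  Change    0.01987  -0.01987  -0.01987 -0.009933
  Equil      0.1279    0.8634    0.7917     0.395
  solve Keq expr → x = -0.009933; check Q = 11.28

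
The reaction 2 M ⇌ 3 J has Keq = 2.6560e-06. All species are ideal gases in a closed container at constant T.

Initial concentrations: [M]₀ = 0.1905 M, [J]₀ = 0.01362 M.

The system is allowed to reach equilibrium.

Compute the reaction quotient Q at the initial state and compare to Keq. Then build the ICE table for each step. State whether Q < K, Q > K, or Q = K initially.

Q₀ = 6.9621e-05 vs Keq = 2.6560e-06 ⇒ Q>K, reverse
Step 1:
                   M          J
  I           0.1905    0.01362
  C          0.00596   -0.00894
  E           0.1965    0.00468
  solve Keq expr → x = -0.00298; check Q = 2.6560e-06

Q₀ = 6.9621e-05; Q > K (proceeds reverse)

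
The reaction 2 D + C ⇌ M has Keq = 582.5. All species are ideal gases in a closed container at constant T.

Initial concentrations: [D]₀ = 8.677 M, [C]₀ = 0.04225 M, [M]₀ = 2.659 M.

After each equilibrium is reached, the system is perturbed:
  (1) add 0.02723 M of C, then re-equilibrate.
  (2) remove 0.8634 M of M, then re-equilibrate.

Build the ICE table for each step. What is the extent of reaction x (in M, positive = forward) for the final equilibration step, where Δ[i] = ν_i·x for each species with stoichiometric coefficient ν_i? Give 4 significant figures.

x = 2.0331e-05 M

Q₀ = 0.8359 vs Keq = 582.5 ⇒ Q<K, forward
Step 1:
                   D          C          M
  init         8.677    0.04225      2.659
  Δ         -0.08437   -0.04219    0.04219
  eq           8.593 6.2807e-05      2.701
  solve Keq expr → x = 0.04219; check Q = 582.5
Then add 0.02723 M of C.
Step 2:
                   D          C          M
  init         8.593    0.02729      2.701
  Δ         -0.05446   -0.02723    0.02723
  eq           8.538 6.4252e-05      2.728
  solve Keq expr → x = 0.02723; check Q = 582.5
Then remove 0.8634 M of M.
Step 3:
                   D          C          M
  init         8.538 6.4252e-05      1.865
  Δ       -4.0663e-05 -2.0331e-05 2.0331e-05
  eq           8.538 4.3920e-05      1.865
  solve Keq expr → x = 2.0331e-05; check Q = 582.5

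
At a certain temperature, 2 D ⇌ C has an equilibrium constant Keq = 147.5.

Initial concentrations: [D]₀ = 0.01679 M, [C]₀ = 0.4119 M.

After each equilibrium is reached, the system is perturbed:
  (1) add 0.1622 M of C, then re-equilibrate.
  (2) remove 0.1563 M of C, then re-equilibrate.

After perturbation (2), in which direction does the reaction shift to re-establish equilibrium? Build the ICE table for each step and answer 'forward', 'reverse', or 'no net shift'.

Direction: forward

Q₀ = 1461 vs Keq = 147.5 ⇒ Q>K, reverse
Step 1:
                  D         C
  Initial   0.01679    0.4119
  Change    0.03492  -0.01746
  Equil     0.05171    0.3944
  solve Keq expr → x = -0.01746; check Q = 147.5
Then add 0.1622 M of C.
Step 2:
                  D         C
  Initial   0.05171    0.5566
  Change   0.009458 -0.004729
  Equil     0.06117    0.5519
  solve Keq expr → x = -0.004729; check Q = 147.5
Then remove 0.1563 M of C.
Step 3:
                  D         C
  Initial   0.06117    0.3956
  Change  -0.009084  0.004542
  Equil     0.05209    0.4002
  solve Keq expr → x = 0.004542; check Q = 147.5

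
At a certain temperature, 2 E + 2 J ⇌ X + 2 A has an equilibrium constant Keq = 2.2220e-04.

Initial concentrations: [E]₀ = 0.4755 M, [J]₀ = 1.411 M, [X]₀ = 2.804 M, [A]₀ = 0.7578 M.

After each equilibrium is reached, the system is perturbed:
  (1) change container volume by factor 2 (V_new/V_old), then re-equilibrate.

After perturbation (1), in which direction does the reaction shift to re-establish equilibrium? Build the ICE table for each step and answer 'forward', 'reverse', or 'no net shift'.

Direction: reverse

Q₀ = 3.577 vs Keq = 2.2220e-04 ⇒ Q>K, reverse
Step 1:
                  E         J         X         A
  init       0.4755     1.411     2.804    0.7578
  Δ          0.7331    0.7331   -0.3665   -0.7331
  eq          1.209     2.144     2.437   0.02474
  solve Keq expr → x = -0.3665; check Q = 2.2220e-04
Then change container volume by factor 2 (V_new/V_old).
Step 2:
                  E         J         X         A
  init       0.6043     1.072     1.219   0.01237
  Δ        0.003537  0.003537 -0.001768 -0.003537
  eq         0.6078     1.076     1.217  0.008834
  solve Keq expr → x = -0.001768; check Q = 2.2220e-04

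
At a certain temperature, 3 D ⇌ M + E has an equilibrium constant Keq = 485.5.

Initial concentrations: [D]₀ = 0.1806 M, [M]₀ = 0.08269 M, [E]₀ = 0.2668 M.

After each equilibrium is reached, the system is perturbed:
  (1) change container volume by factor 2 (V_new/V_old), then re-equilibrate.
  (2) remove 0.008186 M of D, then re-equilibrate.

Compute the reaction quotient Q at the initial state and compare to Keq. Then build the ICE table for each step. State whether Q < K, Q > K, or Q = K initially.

Q₀ = 3.745; Q < K (proceeds forward)

Q₀ = 3.745 vs Keq = 485.5 ⇒ Q<K, forward
Step 1:
                    D           M           E
  init         0.1806     0.08269      0.2668
  Δ            -0.137     0.04568     0.04568
  eq          0.04355      0.1284      0.3125
  solve Keq expr → x = 0.04568; check Q = 485.5
Then change container volume by factor 2 (V_new/V_old).
Step 2:
                    D           M           E
  init        0.02178     0.06419      0.1562
  Δ          0.005303   -0.001768   -0.001768
  eq          0.02708     0.06242      0.1545
  solve Keq expr → x = -0.001768; check Q = 485.5
Then remove 0.008186 M of D.
Step 3:
                    D           M           E
  init        0.01889     0.06242      0.1545
  Δ          0.007663   -0.002554   -0.002554
  eq          0.02656     0.05986      0.1519
  solve Keq expr → x = -0.002554; check Q = 485.5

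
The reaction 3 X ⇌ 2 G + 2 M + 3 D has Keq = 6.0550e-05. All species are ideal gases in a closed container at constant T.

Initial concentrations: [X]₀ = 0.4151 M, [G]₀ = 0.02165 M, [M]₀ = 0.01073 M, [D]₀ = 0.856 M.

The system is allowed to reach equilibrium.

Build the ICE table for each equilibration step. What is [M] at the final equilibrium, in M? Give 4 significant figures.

[M]_eq = 0.04023 M

Q₀ = 4.7324e-07 vs Keq = 6.0550e-05 ⇒ Q<K, forward
Step 1:
                  X         G         M         D
  Initial    0.4151   0.02165   0.01073     0.856
  Change   -0.04424    0.0295    0.0295   0.04424
  Equil      0.3709   0.05115   0.04023    0.9002
  solve Keq expr → x = 0.01475; check Q = 6.0550e-05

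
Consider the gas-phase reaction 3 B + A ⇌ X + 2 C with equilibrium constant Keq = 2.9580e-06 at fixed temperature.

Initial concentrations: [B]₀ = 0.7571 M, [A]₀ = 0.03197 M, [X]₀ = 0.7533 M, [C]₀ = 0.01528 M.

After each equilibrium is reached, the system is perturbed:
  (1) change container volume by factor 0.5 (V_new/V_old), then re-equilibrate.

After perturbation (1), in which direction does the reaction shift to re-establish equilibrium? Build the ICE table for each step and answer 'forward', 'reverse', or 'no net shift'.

Direction: forward

Q₀ = 0.01268 vs Keq = 2.9580e-06 ⇒ Q>K, reverse
Step 1:
                   B          A          X          C
  I           0.7571    0.03197     0.7533    0.01528
  C          0.02251   0.007504  -0.007504   -0.01501
  E           0.7796    0.03947     0.7458 2.7237e-04
  solve Keq expr → x = -0.007504; check Q = 2.9580e-06
Then change container volume by factor 0.5 (V_new/V_old).
Step 2:
                   B          A          X          C
  I            1.559    0.07895      1.492 5.4474e-04
  C       -3.3722e-04 -1.1241e-04 1.1241e-04 2.2481e-04
  E            1.559    0.07884      1.492 7.6955e-04
  solve Keq expr → x = 1.1241e-04; check Q = 2.9580e-06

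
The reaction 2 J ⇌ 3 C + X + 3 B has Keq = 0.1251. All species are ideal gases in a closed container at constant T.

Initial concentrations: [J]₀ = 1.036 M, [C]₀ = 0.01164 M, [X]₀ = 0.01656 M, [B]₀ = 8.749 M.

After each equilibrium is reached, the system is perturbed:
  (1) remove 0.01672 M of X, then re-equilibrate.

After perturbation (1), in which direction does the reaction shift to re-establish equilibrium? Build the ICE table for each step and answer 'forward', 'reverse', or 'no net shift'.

Q₀ = 1.6296e-05 vs Keq = 0.1251 ⇒ Q<K, forward
Step 1:
                  J         C         X         B
  I           1.036   0.01164   0.01656     8.749
  C        -0.08538    0.1281   0.04269    0.1281
  E          0.9506    0.1397   0.05925     8.877
  solve Keq expr → x = 0.04269; check Q = 0.1251
Then remove 0.01672 M of X.
Step 2:
                  J         C         X         B
  I          0.9506    0.1397   0.04253     8.877
  C       -0.007386   0.01108  0.003693   0.01108
  E          0.9432    0.1508   0.04623     8.888
  solve Keq expr → x = 0.003693; check Q = 0.1251

Direction: forward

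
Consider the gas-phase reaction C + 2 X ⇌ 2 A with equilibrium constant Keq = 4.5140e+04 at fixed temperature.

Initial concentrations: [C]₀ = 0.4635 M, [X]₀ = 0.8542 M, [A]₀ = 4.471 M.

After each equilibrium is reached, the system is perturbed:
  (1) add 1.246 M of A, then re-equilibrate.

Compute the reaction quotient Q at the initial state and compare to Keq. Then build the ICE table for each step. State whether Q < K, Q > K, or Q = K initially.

Q₀ = 59.11; Q < K (proceeds forward)

Q₀ = 59.11 vs Keq = 4.5140e+04 ⇒ Q<K, forward
Step 1:
                    C           X           A
  init         0.4635      0.8542       4.471
  Δ           -0.3835      -0.767       0.767
  eq          0.07999     0.08717       5.238
  solve Keq expr → x = 0.3835; check Q = 4.5140e+04
Then add 1.246 M of A.
Step 2:
                    C           X           A
  init        0.07999     0.08717       6.484
  Δ          0.007793     0.01559    -0.01559
  eq          0.08778      0.1028       6.468
  solve Keq expr → x = -0.007793; check Q = 4.5140e+04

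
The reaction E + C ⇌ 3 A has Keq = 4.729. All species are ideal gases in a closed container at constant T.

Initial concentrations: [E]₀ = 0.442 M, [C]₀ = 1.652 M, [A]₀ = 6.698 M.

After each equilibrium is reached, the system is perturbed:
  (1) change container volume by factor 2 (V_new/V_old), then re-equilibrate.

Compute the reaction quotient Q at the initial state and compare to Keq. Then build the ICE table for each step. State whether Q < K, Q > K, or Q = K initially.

Q₀ = 411.5; Q > K (proceeds reverse)

Q₀ = 411.5 vs Keq = 4.729 ⇒ Q>K, reverse
Step 1:
                    E           C           A
  Initial       0.442       1.652       6.698
  Change        1.274       1.274      -3.823
  Equil         1.716       2.926       2.875
  solve Keq expr → x = -1.274; check Q = 4.729
Then change container volume by factor 2 (V_new/V_old).
Step 2:
                    E           C           A
  Initial      0.8582       1.463       1.437
  Change     -0.09034    -0.09034       0.271
  Equil        0.7679       1.373       1.708
  solve Keq expr → x = 0.09034; check Q = 4.729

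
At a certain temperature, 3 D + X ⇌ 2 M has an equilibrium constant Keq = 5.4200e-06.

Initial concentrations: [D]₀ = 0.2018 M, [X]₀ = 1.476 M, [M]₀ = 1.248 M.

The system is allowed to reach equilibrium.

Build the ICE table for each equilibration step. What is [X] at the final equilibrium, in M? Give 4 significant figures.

[X]_eq = 2.095 M

Q₀ = 128.4 vs Keq = 5.4200e-06 ⇒ Q>K, reverse
Step 1:
                   D          X          M
  Initial     0.2018      1.476      1.248
  Change       1.857      0.619     -1.238
  Equil        2.059      2.095   0.009955
  solve Keq expr → x = -0.619; check Q = 5.4200e-06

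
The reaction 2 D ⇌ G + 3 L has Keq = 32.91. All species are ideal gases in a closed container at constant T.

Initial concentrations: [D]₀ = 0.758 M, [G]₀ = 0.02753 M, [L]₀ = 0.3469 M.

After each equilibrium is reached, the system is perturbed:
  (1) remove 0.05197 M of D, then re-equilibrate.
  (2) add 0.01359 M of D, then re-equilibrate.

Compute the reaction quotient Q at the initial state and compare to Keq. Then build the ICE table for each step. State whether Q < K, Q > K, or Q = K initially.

Q₀ = 0.002 vs Keq = 32.91 ⇒ Q<K, forward
Step 1:
                   D          G          L
  I            0.758    0.02753     0.3469
  C           -0.614      0.307     0.9211
  E            0.144     0.3346      1.268
  solve Keq expr → x = 0.307; check Q = 32.91
Then remove 0.05197 M of D.
Step 2:
                   D          G          L
  I          0.09199     0.3346      1.268
  C          0.03837   -0.01919   -0.05756
  E           0.1304     0.3154       1.21
  solve Keq expr → x = -0.01919; check Q = 32.91
Then add 0.01359 M of D.
Step 3:
                   D          G          L
  I           0.1439     0.3154       1.21
  C         -0.01008   0.005041    0.01512
  E           0.1339     0.3204      1.226
  solve Keq expr → x = 0.005041; check Q = 32.91

Q₀ = 0.002; Q < K (proceeds forward)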